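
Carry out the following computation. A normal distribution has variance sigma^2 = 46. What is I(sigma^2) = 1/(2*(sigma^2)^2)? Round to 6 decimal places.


Fisher information for variance: I(sigma^2) = 1/(2*sigma^4).
sigma^2 = 46, so sigma^4 = 2116.
I = 1/(2*2116) = 1/4232 = 0.000236

0.000236


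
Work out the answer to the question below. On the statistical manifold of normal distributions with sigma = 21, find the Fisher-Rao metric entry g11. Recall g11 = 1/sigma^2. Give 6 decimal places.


For the 2-parameter normal family, the Fisher metric has:
  g11 = 1/sigma^2, g22 = 2/sigma^2.
sigma = 21, sigma^2 = 441.
g11 = 0.002268

0.002268


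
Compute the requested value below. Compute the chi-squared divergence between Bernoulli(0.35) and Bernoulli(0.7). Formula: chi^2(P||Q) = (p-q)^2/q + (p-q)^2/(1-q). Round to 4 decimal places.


Chi-squared divergence between Bernoulli distributions:
chi^2 = (p-q)^2/q + (p-q)^2/(1-q).
p = 0.35, q = 0.7, p-q = -0.35.
(p-q)^2 = 0.1225.
term1 = 0.1225/0.7 = 0.175.
term2 = 0.1225/0.3 = 0.408333.
chi^2 = 0.175 + 0.408333 = 0.5833

0.5833


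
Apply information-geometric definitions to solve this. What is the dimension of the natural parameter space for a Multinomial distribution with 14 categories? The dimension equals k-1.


Exponential family dimension calculation:
For Multinomial with k=14 categories, dim = k-1 = 13.

13


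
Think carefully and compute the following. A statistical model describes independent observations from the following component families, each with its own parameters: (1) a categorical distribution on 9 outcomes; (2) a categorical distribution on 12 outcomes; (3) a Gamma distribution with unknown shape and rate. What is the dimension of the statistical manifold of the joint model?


The dimension of a statistical manifold equals the number of free
(independent) real parameters of the model. For a product of independent
blocks the parameter counts add.
- categorical on 9 outcomes (probabilities sum to 1): 9-1 = 8.
- categorical on 12 outcomes (probabilities sum to 1): 12-1 = 11.
- Gamma (shape, rate): 2.
Total = 8 + 11 + 2 = 21.
Dimension = 21

21


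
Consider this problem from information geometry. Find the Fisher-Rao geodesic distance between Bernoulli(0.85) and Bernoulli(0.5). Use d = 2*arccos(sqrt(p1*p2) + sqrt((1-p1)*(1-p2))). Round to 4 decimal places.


Geodesic distance on Bernoulli manifold:
d(p1,p2) = 2*arccos(sqrt(p1*p2) + sqrt((1-p1)*(1-p2))).
sqrt(p1*p2) = sqrt(0.85*0.5) = 0.65192.
sqrt((1-p1)*(1-p2)) = sqrt(0.15*0.5) = 0.273861.
arg = 0.65192 + 0.273861 = 0.925782.
d = 2*arccos(0.925782) = 0.7754

0.7754


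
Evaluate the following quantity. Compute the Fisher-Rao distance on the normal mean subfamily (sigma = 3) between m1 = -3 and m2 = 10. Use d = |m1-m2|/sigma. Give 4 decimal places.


On the fixed-variance normal subfamily, geodesic distance = |m1-m2|/sigma.
|-3 - 10| = 13.
sigma = 3.
d = 13/3 = 4.3333

4.3333


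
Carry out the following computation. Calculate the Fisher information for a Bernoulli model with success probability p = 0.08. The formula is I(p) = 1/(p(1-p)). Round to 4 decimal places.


For Bernoulli(p), Fisher information is I(p) = 1/(p*(1-p)).
p = 0.08, 1-p = 0.92.
p*(1-p) = 0.0736.
I(p) = 1/0.0736 = 13.5870

13.5870


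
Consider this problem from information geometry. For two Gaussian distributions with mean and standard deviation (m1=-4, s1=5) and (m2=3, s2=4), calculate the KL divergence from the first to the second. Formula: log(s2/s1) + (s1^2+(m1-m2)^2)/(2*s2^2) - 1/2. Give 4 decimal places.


KL divergence between normal distributions:
KL = log(s2/s1) + (s1^2 + (m1-m2)^2)/(2*s2^2) - 1/2.
log(4/5) = -0.223144.
(5^2 + (-4-3)^2)/(2*4^2) = (25 + 49)/32 = 2.3125.
KL = -0.223144 + 2.3125 - 0.5 = 1.5894

1.5894


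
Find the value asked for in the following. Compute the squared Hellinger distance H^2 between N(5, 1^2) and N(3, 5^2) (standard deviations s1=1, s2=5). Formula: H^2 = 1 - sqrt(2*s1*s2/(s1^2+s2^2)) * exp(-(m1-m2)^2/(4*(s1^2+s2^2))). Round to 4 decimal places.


Squared Hellinger distance for Gaussians:
H^2 = 1 - sqrt(2*s1*s2/(s1^2+s2^2)) * exp(-(m1-m2)^2/(4*(s1^2+s2^2))).
s1^2 = 1, s2^2 = 25, s1^2+s2^2 = 26.
sqrt(2*1*5/(26)) = 0.620174.
(m1-m2)^2 = (2)^2 = 4.
exp(-4/(4*26)) = exp(-0.038462) = 0.962269.
H^2 = 1 - 0.620174*0.962269 = 0.4032

0.4032


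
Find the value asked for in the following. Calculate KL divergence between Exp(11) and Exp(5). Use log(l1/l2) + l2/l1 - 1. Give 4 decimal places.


KL divergence for exponential family:
KL = log(l1/l2) + l2/l1 - 1.
log(11/5) = 0.788457.
5/11 = 0.454545.
KL = 0.788457 + 0.454545 - 1 = 0.2430

0.2430


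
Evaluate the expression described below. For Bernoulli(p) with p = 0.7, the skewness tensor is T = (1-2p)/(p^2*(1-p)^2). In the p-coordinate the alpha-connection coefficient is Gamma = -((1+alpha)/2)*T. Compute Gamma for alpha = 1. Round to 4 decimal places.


Skewness (Amari-Chentsov) tensor: T = (1-2p)/(p^2*(1-p)^2).
p = 0.7, 1-2p = -0.4, p^2 = 0.49, (1-p)^2 = 0.09.
T = -0.4/(0.49 * 0.09) = -9.070295.
In the p-coordinate, Gamma^(alpha) = Gamma^(0) - (alpha/2)*T with Gamma^(0) = (1/2)*g'(p) = -T/2,
so Gamma^(alpha) = -((1+alpha)/2)*T.
alpha = 1, -(1+alpha)/2 = -1.0.
Gamma = -1.0 * -9.070295 = 9.0703

9.0703


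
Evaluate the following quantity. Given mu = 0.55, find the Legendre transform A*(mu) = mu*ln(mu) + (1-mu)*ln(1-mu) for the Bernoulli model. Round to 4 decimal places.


Legendre transform for Bernoulli:
A*(mu) = mu*log(mu) + (1-mu)*log(1-mu).
mu = 0.55, 1-mu = 0.45.
mu*log(mu) = 0.55*log(0.55) = -0.32881.
(1-mu)*log(1-mu) = 0.45*log(0.45) = -0.359328.
A* = -0.32881 + -0.359328 = -0.6881

-0.6881


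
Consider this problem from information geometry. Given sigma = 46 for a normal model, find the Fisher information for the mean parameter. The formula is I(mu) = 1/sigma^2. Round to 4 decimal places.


The Fisher information for the mean of a normal distribution is I(mu) = 1/sigma^2.
sigma = 46, so sigma^2 = 2116.
I(mu) = 1/2116 = 0.0005

0.0005


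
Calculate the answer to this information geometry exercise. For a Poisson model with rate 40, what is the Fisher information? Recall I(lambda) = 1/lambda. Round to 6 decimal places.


Fisher information for Poisson: I(lambda) = 1/lambda.
lambda = 40.
I(lambda) = 1/40 = 0.025000

0.025000


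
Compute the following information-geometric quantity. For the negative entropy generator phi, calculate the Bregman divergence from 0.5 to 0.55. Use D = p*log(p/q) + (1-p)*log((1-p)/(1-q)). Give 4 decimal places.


Bregman divergence with negative entropy generator:
D = p*log(p/q) + (1-p)*log((1-p)/(1-q)).
p = 0.5, q = 0.55.
p*log(p/q) = 0.5*log(0.5/0.55) = -0.047655.
(1-p)*log((1-p)/(1-q)) = 0.5*log(0.5/0.45) = 0.05268.
D = -0.047655 + 0.05268 = 0.0050

0.0050


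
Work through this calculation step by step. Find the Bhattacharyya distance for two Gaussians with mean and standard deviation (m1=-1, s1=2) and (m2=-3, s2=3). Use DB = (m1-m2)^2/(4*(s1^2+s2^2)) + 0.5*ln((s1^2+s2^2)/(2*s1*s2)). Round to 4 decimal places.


Bhattacharyya distance between two Gaussians:
DB = (m1-m2)^2/(4*(s1^2+s2^2)) + (1/2)*ln((s1^2+s2^2)/(2*s1*s2)).
(m1-m2)^2 = (2)^2 = 4.
s1^2+s2^2 = 4 + 9 = 13.
term1 = 4/52 = 0.076923.
term2 = 0.5*ln(13/12.0) = 0.040021.
DB = 0.076923 + 0.040021 = 0.1169

0.1169


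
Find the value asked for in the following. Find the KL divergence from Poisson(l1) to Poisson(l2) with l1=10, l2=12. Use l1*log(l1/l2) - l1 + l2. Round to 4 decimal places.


KL divergence for Poisson:
KL = l1*log(l1/l2) - l1 + l2.
l1 = 10, l2 = 12.
log(10/12) = -0.182322.
l1*log(l1/l2) = 10 * -0.182322 = -1.823216.
KL = -1.823216 - 10 + 12 = 0.1768

0.1768


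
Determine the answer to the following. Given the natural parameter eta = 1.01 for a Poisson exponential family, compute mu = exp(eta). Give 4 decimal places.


Expectation parameter for Poisson exponential family:
mu = exp(eta).
eta = 1.01.
mu = exp(1.01) = 2.7456

2.7456


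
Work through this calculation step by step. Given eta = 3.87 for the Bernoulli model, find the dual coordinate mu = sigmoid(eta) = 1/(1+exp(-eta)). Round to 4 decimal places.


Dual coordinate (expectation parameter) for Bernoulli:
mu = 1/(1+exp(-eta)).
eta = 3.87.
exp(-eta) = exp(-3.87) = 0.020858.
mu = 1/(1+0.020858) = 0.9796

0.9796


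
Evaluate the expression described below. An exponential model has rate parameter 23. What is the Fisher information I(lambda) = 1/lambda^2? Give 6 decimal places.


Fisher information for exponential: I(lambda) = 1/lambda^2.
lambda = 23, lambda^2 = 529.
I = 1/529 = 0.001890

0.001890


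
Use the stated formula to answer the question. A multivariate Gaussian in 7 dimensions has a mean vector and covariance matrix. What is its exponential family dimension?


Exponential family dimension calculation:
For 7-dim MVN: mean has 7 params, covariance has 7*8/2 = 28 unique entries.
Total dim = 7 + 28 = 35.

35


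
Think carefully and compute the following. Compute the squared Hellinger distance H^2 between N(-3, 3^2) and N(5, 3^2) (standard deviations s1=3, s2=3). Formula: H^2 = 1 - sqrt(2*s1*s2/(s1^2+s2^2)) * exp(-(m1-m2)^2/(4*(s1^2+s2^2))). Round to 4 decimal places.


Squared Hellinger distance for Gaussians:
H^2 = 1 - sqrt(2*s1*s2/(s1^2+s2^2)) * exp(-(m1-m2)^2/(4*(s1^2+s2^2))).
s1^2 = 9, s2^2 = 9, s1^2+s2^2 = 18.
sqrt(2*3*3/(18)) = 1.0.
(m1-m2)^2 = (-8)^2 = 64.
exp(-64/(4*18)) = exp(-0.888889) = 0.411112.
H^2 = 1 - 1.0*0.411112 = 0.5889

0.5889


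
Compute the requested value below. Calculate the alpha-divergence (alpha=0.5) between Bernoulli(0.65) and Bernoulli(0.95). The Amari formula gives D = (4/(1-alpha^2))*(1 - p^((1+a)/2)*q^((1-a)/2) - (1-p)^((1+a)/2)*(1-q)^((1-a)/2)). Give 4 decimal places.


Amari alpha-divergence:
D = (4/(1-alpha^2))*(1 - p^((1+a)/2)*q^((1-a)/2) - (1-p)^((1+a)/2)*(1-q)^((1-a)/2)).
alpha = 0.5, p = 0.65, q = 0.95.
e1 = (1+alpha)/2 = 0.75, e2 = (1-alpha)/2 = 0.25.
t1 = p^e1 * q^e2 = 0.65^0.75 * 0.95^0.25 = 0.714687.
t2 = (1-p)^e1 * (1-q)^e2 = 0.35^0.75 * 0.05^0.25 = 0.215176.
4/(1-alpha^2) = 5.333333.
D = 5.333333*(1 - 0.714687 - 0.215176) = 0.3741

0.3741


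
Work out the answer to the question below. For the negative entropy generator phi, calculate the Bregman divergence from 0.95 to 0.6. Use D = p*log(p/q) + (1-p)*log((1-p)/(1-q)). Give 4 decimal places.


Bregman divergence with negative entropy generator:
D = p*log(p/q) + (1-p)*log((1-p)/(1-q)).
p = 0.95, q = 0.6.
p*log(p/q) = 0.95*log(0.95/0.6) = 0.436556.
(1-p)*log((1-p)/(1-q)) = 0.05*log(0.05/0.4) = -0.103972.
D = 0.436556 + -0.103972 = 0.3326

0.3326


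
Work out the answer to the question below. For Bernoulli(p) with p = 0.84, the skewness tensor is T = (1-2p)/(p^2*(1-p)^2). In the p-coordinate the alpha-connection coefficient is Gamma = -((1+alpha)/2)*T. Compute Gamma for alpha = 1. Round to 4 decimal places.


Skewness (Amari-Chentsov) tensor: T = (1-2p)/(p^2*(1-p)^2).
p = 0.84, 1-2p = -0.68, p^2 = 0.7056, (1-p)^2 = 0.0256.
T = -0.68/(0.7056 * 0.0256) = -37.645266.
In the p-coordinate, Gamma^(alpha) = Gamma^(0) - (alpha/2)*T with Gamma^(0) = (1/2)*g'(p) = -T/2,
so Gamma^(alpha) = -((1+alpha)/2)*T.
alpha = 1, -(1+alpha)/2 = -1.0.
Gamma = -1.0 * -37.645266 = 37.6453

37.6453


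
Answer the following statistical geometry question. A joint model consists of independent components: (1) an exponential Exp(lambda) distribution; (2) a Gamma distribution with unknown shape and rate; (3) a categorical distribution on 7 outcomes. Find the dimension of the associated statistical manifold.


The dimension of a statistical manifold equals the number of free
(independent) real parameters of the model. For a product of independent
blocks the parameter counts add.
- exponential (lambda): 1.
- Gamma (shape, rate): 2.
- categorical on 7 outcomes (probabilities sum to 1): 7-1 = 6.
Total = 1 + 2 + 6 = 9.
Dimension = 9

9


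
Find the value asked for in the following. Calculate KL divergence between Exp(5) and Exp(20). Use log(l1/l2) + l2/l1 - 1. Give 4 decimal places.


KL divergence for exponential family:
KL = log(l1/l2) + l2/l1 - 1.
log(5/20) = -1.386294.
20/5 = 4.0.
KL = -1.386294 + 4.0 - 1 = 1.6137

1.6137


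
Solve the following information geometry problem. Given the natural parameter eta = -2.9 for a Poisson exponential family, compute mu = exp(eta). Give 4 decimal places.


Expectation parameter for Poisson exponential family:
mu = exp(eta).
eta = -2.9.
mu = exp(-2.9) = 0.0550

0.0550


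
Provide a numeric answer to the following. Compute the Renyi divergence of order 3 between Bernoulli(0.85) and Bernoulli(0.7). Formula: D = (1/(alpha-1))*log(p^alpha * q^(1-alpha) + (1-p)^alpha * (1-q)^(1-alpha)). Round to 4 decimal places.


Renyi divergence of order alpha between Bernoulli distributions:
D = (1/(alpha-1))*log(p^alpha * q^(1-alpha) + (1-p)^alpha * (1-q)^(1-alpha)).
alpha = 3, p = 0.85, q = 0.7.
p^alpha * q^(1-alpha) = 0.85^3 * 0.7^-2 = 1.253316.
(1-p)^alpha * (1-q)^(1-alpha) = 0.15^3 * 0.3^-2 = 0.0375.
sum = 1.253316 + 0.0375 = 1.290816.
D = (1/2)*log(1.290816) = 0.1276

0.1276


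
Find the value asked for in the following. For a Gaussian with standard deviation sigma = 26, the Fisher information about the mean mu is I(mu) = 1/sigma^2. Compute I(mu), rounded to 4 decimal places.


The Fisher information for the mean of a normal distribution is I(mu) = 1/sigma^2.
sigma = 26, so sigma^2 = 676.
I(mu) = 1/676 = 0.0015

0.0015


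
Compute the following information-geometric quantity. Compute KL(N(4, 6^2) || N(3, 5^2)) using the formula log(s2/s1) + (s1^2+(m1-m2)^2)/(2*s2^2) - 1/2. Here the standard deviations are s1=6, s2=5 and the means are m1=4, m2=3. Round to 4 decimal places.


KL divergence between normal distributions:
KL = log(s2/s1) + (s1^2 + (m1-m2)^2)/(2*s2^2) - 1/2.
log(5/6) = -0.182322.
(6^2 + (4-3)^2)/(2*5^2) = (36 + 1)/50 = 0.74.
KL = -0.182322 + 0.74 - 0.5 = 0.0577

0.0577


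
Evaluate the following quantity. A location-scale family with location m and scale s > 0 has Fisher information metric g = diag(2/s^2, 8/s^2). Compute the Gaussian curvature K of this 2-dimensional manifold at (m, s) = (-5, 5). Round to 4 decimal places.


The metric has the form g = (A dm^2 + B ds^2)/s^2 with A = 2, B = 8.
Substitute u = sqrt(A/B)*m: g = B*(du^2 + ds^2)/s^2, i.e. B times the
Poincare upper half-plane metric, which has constant Gaussian curvature -1.
Scaling a 2D metric by a constant c divides the Gaussian curvature by c,
so K = -1/B = -1/(8) = -0.1250 everywhere (the point (m, s) = (-5, 5) is irrelevant:
the curvature is constant).
The requested Gaussian curvature is K = -0.1250.

-0.1250


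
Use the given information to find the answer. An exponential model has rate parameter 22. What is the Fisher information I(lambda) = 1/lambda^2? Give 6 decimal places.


Fisher information for exponential: I(lambda) = 1/lambda^2.
lambda = 22, lambda^2 = 484.
I = 1/484 = 0.002066

0.002066


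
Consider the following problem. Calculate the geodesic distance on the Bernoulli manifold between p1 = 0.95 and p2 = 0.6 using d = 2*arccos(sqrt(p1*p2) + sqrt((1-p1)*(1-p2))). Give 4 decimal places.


Geodesic distance on Bernoulli manifold:
d(p1,p2) = 2*arccos(sqrt(p1*p2) + sqrt((1-p1)*(1-p2))).
sqrt(p1*p2) = sqrt(0.95*0.6) = 0.754983.
sqrt((1-p1)*(1-p2)) = sqrt(0.05*0.4) = 0.141421.
arg = 0.754983 + 0.141421 = 0.896405.
d = 2*arccos(0.896405) = 0.9184

0.9184


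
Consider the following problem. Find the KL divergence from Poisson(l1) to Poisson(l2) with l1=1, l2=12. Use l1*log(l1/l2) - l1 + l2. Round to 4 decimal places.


KL divergence for Poisson:
KL = l1*log(l1/l2) - l1 + l2.
l1 = 1, l2 = 12.
log(1/12) = -2.484907.
l1*log(l1/l2) = 1 * -2.484907 = -2.484907.
KL = -2.484907 - 1 + 12 = 8.5151

8.5151


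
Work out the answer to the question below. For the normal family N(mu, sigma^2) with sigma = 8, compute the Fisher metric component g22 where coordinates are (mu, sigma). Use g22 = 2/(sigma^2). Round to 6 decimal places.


For the 2-parameter normal family, the Fisher metric has:
  g11 = 1/sigma^2, g22 = 2/sigma^2.
sigma = 8, sigma^2 = 64.
g22 = 0.031250

0.031250


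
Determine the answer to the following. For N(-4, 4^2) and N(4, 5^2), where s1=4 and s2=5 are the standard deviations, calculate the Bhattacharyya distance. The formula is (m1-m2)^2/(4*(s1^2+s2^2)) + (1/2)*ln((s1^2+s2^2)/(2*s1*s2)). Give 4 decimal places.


Bhattacharyya distance between two Gaussians:
DB = (m1-m2)^2/(4*(s1^2+s2^2)) + (1/2)*ln((s1^2+s2^2)/(2*s1*s2)).
(m1-m2)^2 = (-8)^2 = 64.
s1^2+s2^2 = 16 + 25 = 41.
term1 = 64/164 = 0.390244.
term2 = 0.5*ln(41/40.0) = 0.012346.
DB = 0.390244 + 0.012346 = 0.4026

0.4026


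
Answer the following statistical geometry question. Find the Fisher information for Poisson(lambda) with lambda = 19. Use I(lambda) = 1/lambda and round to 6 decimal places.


Fisher information for Poisson: I(lambda) = 1/lambda.
lambda = 19.
I(lambda) = 1/19 = 0.052632

0.052632


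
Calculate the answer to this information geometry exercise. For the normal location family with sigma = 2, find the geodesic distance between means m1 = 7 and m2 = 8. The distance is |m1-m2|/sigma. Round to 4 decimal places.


On the fixed-variance normal subfamily, geodesic distance = |m1-m2|/sigma.
|7 - 8| = 1.
sigma = 2.
d = 1/2 = 0.5000

0.5000


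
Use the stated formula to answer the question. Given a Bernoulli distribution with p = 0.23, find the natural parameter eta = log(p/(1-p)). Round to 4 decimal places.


Natural parameter for Bernoulli: eta = log(p/(1-p)).
p = 0.23, 1-p = 0.77.
p/(1-p) = 0.298701.
eta = log(0.298701) = -1.2083

-1.2083


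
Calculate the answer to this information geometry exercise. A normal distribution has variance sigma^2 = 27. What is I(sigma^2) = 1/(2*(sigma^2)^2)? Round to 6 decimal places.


Fisher information for variance: I(sigma^2) = 1/(2*sigma^4).
sigma^2 = 27, so sigma^4 = 729.
I = 1/(2*729) = 1/1458 = 0.000686

0.000686


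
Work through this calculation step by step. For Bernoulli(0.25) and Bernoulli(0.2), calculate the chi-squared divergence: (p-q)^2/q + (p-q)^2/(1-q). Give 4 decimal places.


Chi-squared divergence between Bernoulli distributions:
chi^2 = (p-q)^2/q + (p-q)^2/(1-q).
p = 0.25, q = 0.2, p-q = 0.05.
(p-q)^2 = 0.0025.
term1 = 0.0025/0.2 = 0.0125.
term2 = 0.0025/0.8 = 0.003125.
chi^2 = 0.0125 + 0.003125 = 0.0156

0.0156


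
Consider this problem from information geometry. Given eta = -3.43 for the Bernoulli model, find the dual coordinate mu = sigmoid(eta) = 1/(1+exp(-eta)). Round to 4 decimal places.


Dual coordinate (expectation parameter) for Bernoulli:
mu = 1/(1+exp(-eta)).
eta = -3.43.
exp(-eta) = exp(3.43) = 30.876643.
mu = 1/(1+30.876643) = 0.0314

0.0314


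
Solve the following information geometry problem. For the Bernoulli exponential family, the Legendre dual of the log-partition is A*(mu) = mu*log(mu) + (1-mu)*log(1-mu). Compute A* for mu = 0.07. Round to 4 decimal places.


Legendre transform for Bernoulli:
A*(mu) = mu*log(mu) + (1-mu)*log(1-mu).
mu = 0.07, 1-mu = 0.93.
mu*log(mu) = 0.07*log(0.07) = -0.186148.
(1-mu)*log(1-mu) = 0.93*log(0.93) = -0.067491.
A* = -0.186148 + -0.067491 = -0.2536

-0.2536


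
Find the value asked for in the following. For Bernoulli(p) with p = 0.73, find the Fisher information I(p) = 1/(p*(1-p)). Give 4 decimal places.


For Bernoulli(p), Fisher information is I(p) = 1/(p*(1-p)).
p = 0.73, 1-p = 0.27.
p*(1-p) = 0.1971.
I(p) = 1/0.1971 = 5.0736

5.0736


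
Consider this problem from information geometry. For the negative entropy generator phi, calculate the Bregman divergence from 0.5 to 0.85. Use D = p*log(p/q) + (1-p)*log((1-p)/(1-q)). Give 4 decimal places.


Bregman divergence with negative entropy generator:
D = p*log(p/q) + (1-p)*log((1-p)/(1-q)).
p = 0.5, q = 0.85.
p*log(p/q) = 0.5*log(0.5/0.85) = -0.265314.
(1-p)*log((1-p)/(1-q)) = 0.5*log(0.5/0.15) = 0.601986.
D = -0.265314 + 0.601986 = 0.3367

0.3367


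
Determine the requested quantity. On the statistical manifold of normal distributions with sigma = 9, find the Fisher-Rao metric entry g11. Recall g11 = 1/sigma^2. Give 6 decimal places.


For the 2-parameter normal family, the Fisher metric has:
  g11 = 1/sigma^2, g22 = 2/sigma^2.
sigma = 9, sigma^2 = 81.
g11 = 0.012346

0.012346


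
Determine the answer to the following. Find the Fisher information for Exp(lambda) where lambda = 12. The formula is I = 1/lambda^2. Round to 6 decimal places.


Fisher information for exponential: I(lambda) = 1/lambda^2.
lambda = 12, lambda^2 = 144.
I = 1/144 = 0.006944

0.006944


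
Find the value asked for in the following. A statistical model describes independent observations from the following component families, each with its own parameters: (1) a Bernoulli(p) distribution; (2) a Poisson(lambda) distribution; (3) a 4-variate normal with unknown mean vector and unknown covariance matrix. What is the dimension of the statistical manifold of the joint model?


The dimension of a statistical manifold equals the number of free
(independent) real parameters of the model. For a product of independent
blocks the parameter counts add.
- Bernoulli (p): 1.
- Poisson (lambda): 1.
- 4-variate normal: 4 (mean) + 4*5/2 = 10 (symmetric covariance) = 14.
Total = 1 + 1 + 14 = 16.
Dimension = 16

16


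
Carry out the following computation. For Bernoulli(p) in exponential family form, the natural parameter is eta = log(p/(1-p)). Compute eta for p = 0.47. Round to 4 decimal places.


Natural parameter for Bernoulli: eta = log(p/(1-p)).
p = 0.47, 1-p = 0.53.
p/(1-p) = 0.886792.
eta = log(0.886792) = -0.1201

-0.1201


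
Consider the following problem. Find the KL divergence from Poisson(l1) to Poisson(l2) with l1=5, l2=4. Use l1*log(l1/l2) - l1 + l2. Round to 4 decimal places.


KL divergence for Poisson:
KL = l1*log(l1/l2) - l1 + l2.
l1 = 5, l2 = 4.
log(5/4) = 0.223144.
l1*log(l1/l2) = 5 * 0.223144 = 1.115718.
KL = 1.115718 - 5 + 4 = 0.1157

0.1157


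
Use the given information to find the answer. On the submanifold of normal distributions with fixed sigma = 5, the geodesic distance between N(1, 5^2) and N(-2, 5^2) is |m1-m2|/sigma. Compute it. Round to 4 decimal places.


On the fixed-variance normal subfamily, geodesic distance = |m1-m2|/sigma.
|1 - -2| = 3.
sigma = 5.
d = 3/5 = 0.6000

0.6000


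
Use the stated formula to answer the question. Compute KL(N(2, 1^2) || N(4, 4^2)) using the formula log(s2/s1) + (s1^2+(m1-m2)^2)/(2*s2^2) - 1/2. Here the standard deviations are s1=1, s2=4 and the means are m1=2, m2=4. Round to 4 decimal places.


KL divergence between normal distributions:
KL = log(s2/s1) + (s1^2 + (m1-m2)^2)/(2*s2^2) - 1/2.
log(4/1) = 1.386294.
(1^2 + (2-4)^2)/(2*4^2) = (1 + 4)/32 = 0.15625.
KL = 1.386294 + 0.15625 - 0.5 = 1.0425

1.0425


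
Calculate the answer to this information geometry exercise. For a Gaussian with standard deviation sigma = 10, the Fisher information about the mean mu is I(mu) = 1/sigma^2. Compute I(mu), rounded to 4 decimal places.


The Fisher information for the mean of a normal distribution is I(mu) = 1/sigma^2.
sigma = 10, so sigma^2 = 100.
I(mu) = 1/100 = 0.0100

0.0100


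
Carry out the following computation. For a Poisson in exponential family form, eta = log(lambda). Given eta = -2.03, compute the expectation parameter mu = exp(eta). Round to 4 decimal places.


Expectation parameter for Poisson exponential family:
mu = exp(eta).
eta = -2.03.
mu = exp(-2.03) = 0.1313

0.1313


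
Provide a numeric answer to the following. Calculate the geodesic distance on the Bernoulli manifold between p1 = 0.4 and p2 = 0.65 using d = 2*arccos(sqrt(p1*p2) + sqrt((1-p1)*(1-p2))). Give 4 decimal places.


Geodesic distance on Bernoulli manifold:
d(p1,p2) = 2*arccos(sqrt(p1*p2) + sqrt((1-p1)*(1-p2))).
sqrt(p1*p2) = sqrt(0.4*0.65) = 0.509902.
sqrt((1-p1)*(1-p2)) = sqrt(0.6*0.35) = 0.458258.
arg = 0.509902 + 0.458258 = 0.96816.
d = 2*arccos(0.96816) = 0.5061

0.5061


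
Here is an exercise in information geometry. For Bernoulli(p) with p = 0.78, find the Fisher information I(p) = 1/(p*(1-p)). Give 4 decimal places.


For Bernoulli(p), Fisher information is I(p) = 1/(p*(1-p)).
p = 0.78, 1-p = 0.22.
p*(1-p) = 0.1716.
I(p) = 1/0.1716 = 5.8275

5.8275


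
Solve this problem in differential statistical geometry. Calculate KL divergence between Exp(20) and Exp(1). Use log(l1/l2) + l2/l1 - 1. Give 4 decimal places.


KL divergence for exponential family:
KL = log(l1/l2) + l2/l1 - 1.
log(20/1) = 2.995732.
1/20 = 0.05.
KL = 2.995732 + 0.05 - 1 = 2.0457

2.0457


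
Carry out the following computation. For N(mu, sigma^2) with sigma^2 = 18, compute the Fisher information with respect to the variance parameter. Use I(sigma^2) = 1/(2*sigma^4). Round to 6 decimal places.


Fisher information for variance: I(sigma^2) = 1/(2*sigma^4).
sigma^2 = 18, so sigma^4 = 324.
I = 1/(2*324) = 1/648 = 0.001543

0.001543


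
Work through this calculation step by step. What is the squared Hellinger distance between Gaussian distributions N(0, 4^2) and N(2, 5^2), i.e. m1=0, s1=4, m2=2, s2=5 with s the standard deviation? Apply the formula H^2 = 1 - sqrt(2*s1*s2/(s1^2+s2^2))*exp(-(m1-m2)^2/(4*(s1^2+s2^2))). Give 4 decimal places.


Squared Hellinger distance for Gaussians:
H^2 = 1 - sqrt(2*s1*s2/(s1^2+s2^2)) * exp(-(m1-m2)^2/(4*(s1^2+s2^2))).
s1^2 = 16, s2^2 = 25, s1^2+s2^2 = 41.
sqrt(2*4*5/(41)) = 0.98773.
(m1-m2)^2 = (-2)^2 = 4.
exp(-4/(4*41)) = exp(-0.02439) = 0.975905.
H^2 = 1 - 0.98773*0.975905 = 0.0361

0.0361


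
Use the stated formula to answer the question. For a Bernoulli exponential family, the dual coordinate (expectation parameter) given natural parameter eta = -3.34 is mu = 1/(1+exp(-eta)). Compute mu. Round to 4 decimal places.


Dual coordinate (expectation parameter) for Bernoulli:
mu = 1/(1+exp(-eta)).
eta = -3.34.
exp(-eta) = exp(3.34) = 28.219127.
mu = 1/(1+28.219127) = 0.0342

0.0342


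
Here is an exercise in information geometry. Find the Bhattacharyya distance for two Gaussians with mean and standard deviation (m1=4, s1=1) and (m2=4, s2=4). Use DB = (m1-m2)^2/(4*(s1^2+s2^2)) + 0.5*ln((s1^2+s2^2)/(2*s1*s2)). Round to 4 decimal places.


Bhattacharyya distance between two Gaussians:
DB = (m1-m2)^2/(4*(s1^2+s2^2)) + (1/2)*ln((s1^2+s2^2)/(2*s1*s2)).
(m1-m2)^2 = (0)^2 = 0.
s1^2+s2^2 = 1 + 16 = 17.
term1 = 0/68 = 0.0.
term2 = 0.5*ln(17/8.0) = 0.376886.
DB = 0.0 + 0.376886 = 0.3769

0.3769


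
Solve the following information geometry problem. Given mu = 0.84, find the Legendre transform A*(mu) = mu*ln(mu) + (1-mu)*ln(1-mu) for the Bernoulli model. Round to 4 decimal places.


Legendre transform for Bernoulli:
A*(mu) = mu*log(mu) + (1-mu)*log(1-mu).
mu = 0.84, 1-mu = 0.16.
mu*log(mu) = 0.84*log(0.84) = -0.146457.
(1-mu)*log(1-mu) = 0.16*log(0.16) = -0.293213.
A* = -0.146457 + -0.293213 = -0.4397

-0.4397


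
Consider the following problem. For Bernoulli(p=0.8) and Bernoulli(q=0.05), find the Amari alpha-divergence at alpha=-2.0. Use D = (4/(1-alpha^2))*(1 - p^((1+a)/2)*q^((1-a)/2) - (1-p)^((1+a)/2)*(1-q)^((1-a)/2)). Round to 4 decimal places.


Amari alpha-divergence:
D = (4/(1-alpha^2))*(1 - p^((1+a)/2)*q^((1-a)/2) - (1-p)^((1+a)/2)*(1-q)^((1-a)/2)).
alpha = -2.0, p = 0.8, q = 0.05.
e1 = (1+alpha)/2 = -0.5, e2 = (1-alpha)/2 = 1.5.
t1 = p^e1 * q^e2 = 0.8^-0.5 * 0.05^1.5 = 0.0125.
t2 = (1-p)^e1 * (1-q)^e2 = 0.2^-0.5 * 0.95^1.5 = 2.070477.
4/(1-alpha^2) = -1.333333.
D = -1.333333*(1 - 0.0125 - 2.070477) = 1.4440

1.4440


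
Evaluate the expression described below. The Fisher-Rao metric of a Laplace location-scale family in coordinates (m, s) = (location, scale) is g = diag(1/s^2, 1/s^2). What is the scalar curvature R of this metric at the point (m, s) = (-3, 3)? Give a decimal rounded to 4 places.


The metric has the form g = (A dm^2 + B ds^2)/s^2 with A = 1, B = 1.
Substitute u = sqrt(A/B)*m: g = B*(du^2 + ds^2)/s^2, i.e. B times the
Poincare upper half-plane metric, which has constant Gaussian curvature -1.
Scaling a 2D metric by a constant c divides the Gaussian curvature by c,
so K = -1/B = -1/(1) = -1.0000 everywhere (the point (m, s) = (-3, 3) is irrelevant:
the curvature is constant).
Scalar curvature in dimension 2: R = 2K = -2/(1) = -2.0000.

-2.0000


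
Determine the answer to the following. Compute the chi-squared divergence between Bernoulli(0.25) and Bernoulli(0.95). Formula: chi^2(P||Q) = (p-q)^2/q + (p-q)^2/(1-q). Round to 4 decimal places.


Chi-squared divergence between Bernoulli distributions:
chi^2 = (p-q)^2/q + (p-q)^2/(1-q).
p = 0.25, q = 0.95, p-q = -0.7.
(p-q)^2 = 0.49.
term1 = 0.49/0.95 = 0.515789.
term2 = 0.49/0.05 = 9.8.
chi^2 = 0.515789 + 9.8 = 10.3158

10.3158


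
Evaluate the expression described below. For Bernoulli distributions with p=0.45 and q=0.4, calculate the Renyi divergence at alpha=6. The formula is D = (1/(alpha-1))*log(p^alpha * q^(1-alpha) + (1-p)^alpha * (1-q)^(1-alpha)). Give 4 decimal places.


Renyi divergence of order alpha between Bernoulli distributions:
D = (1/(alpha-1))*log(p^alpha * q^(1-alpha) + (1-p)^alpha * (1-q)^(1-alpha)).
alpha = 6, p = 0.45, q = 0.4.
p^alpha * q^(1-alpha) = 0.45^6 * 0.4^-5 = 0.810915.
(1-p)^alpha * (1-q)^(1-alpha) = 0.55^6 * 0.6^-5 = 0.355975.
sum = 0.810915 + 0.355975 = 1.16689.
D = (1/5)*log(1.16689) = 0.0309

0.0309


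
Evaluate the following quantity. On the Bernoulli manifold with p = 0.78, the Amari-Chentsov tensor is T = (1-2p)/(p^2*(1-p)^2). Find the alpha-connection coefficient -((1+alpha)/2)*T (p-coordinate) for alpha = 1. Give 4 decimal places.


Skewness (Amari-Chentsov) tensor: T = (1-2p)/(p^2*(1-p)^2).
p = 0.78, 1-2p = -0.56, p^2 = 0.6084, (1-p)^2 = 0.0484.
T = -0.56/(0.6084 * 0.0484) = -19.017502.
In the p-coordinate, Gamma^(alpha) = Gamma^(0) - (alpha/2)*T with Gamma^(0) = (1/2)*g'(p) = -T/2,
so Gamma^(alpha) = -((1+alpha)/2)*T.
alpha = 1, -(1+alpha)/2 = -1.0.
Gamma = -1.0 * -19.017502 = 19.0175

19.0175


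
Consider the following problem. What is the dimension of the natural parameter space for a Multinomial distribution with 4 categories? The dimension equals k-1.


Exponential family dimension calculation:
For Multinomial with k=4 categories, dim = k-1 = 3.

3


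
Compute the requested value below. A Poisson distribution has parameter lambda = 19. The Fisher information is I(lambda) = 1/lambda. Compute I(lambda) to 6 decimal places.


Fisher information for Poisson: I(lambda) = 1/lambda.
lambda = 19.
I(lambda) = 1/19 = 0.052632

0.052632


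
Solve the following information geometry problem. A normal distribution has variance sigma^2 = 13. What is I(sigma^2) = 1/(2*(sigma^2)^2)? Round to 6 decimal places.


Fisher information for variance: I(sigma^2) = 1/(2*sigma^4).
sigma^2 = 13, so sigma^4 = 169.
I = 1/(2*169) = 1/338 = 0.002959

0.002959


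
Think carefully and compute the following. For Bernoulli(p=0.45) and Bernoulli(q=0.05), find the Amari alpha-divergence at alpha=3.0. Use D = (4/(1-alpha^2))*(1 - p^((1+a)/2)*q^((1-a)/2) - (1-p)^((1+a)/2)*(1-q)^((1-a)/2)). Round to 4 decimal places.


Amari alpha-divergence:
D = (4/(1-alpha^2))*(1 - p^((1+a)/2)*q^((1-a)/2) - (1-p)^((1+a)/2)*(1-q)^((1-a)/2)).
alpha = 3.0, p = 0.45, q = 0.05.
e1 = (1+alpha)/2 = 2.0, e2 = (1-alpha)/2 = -1.0.
t1 = p^e1 * q^e2 = 0.45^2.0 * 0.05^-1.0 = 4.05.
t2 = (1-p)^e1 * (1-q)^e2 = 0.55^2.0 * 0.95^-1.0 = 0.318421.
4/(1-alpha^2) = -0.5.
D = -0.5*(1 - 4.05 - 0.318421) = 1.6842

1.6842


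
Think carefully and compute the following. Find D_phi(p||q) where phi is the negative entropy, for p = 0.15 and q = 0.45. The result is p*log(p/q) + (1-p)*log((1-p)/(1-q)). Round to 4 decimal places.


Bregman divergence with negative entropy generator:
D = p*log(p/q) + (1-p)*log((1-p)/(1-q)).
p = 0.15, q = 0.45.
p*log(p/q) = 0.15*log(0.15/0.45) = -0.164792.
(1-p)*log((1-p)/(1-q)) = 0.85*log(0.85/0.55) = 0.37002.
D = -0.164792 + 0.37002 = 0.2052

0.2052


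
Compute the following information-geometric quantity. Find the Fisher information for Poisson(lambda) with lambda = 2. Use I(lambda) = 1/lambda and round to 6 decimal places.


Fisher information for Poisson: I(lambda) = 1/lambda.
lambda = 2.
I(lambda) = 1/2 = 0.500000

0.500000


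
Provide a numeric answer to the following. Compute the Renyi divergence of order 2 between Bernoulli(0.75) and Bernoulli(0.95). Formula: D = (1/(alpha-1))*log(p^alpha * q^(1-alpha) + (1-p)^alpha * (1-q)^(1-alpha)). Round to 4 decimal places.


Renyi divergence of order alpha between Bernoulli distributions:
D = (1/(alpha-1))*log(p^alpha * q^(1-alpha) + (1-p)^alpha * (1-q)^(1-alpha)).
alpha = 2, p = 0.75, q = 0.95.
p^alpha * q^(1-alpha) = 0.75^2 * 0.95^-1 = 0.592105.
(1-p)^alpha * (1-q)^(1-alpha) = 0.25^2 * 0.05^-1 = 1.25.
sum = 0.592105 + 1.25 = 1.842105.
D = (1/1)*log(1.842105) = 0.6109

0.6109


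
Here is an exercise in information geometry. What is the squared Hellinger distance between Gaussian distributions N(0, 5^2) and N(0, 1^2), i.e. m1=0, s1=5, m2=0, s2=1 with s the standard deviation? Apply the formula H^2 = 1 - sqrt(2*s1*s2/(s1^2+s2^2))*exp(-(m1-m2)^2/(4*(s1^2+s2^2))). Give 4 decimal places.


Squared Hellinger distance for Gaussians:
H^2 = 1 - sqrt(2*s1*s2/(s1^2+s2^2)) * exp(-(m1-m2)^2/(4*(s1^2+s2^2))).
s1^2 = 25, s2^2 = 1, s1^2+s2^2 = 26.
sqrt(2*5*1/(26)) = 0.620174.
(m1-m2)^2 = (0)^2 = 0.
exp(-0/(4*26)) = exp(0.0) = 1.0.
H^2 = 1 - 0.620174*1.0 = 0.3798

0.3798


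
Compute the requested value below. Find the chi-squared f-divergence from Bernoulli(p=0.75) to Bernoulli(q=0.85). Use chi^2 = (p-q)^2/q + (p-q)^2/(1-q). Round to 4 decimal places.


Chi-squared divergence between Bernoulli distributions:
chi^2 = (p-q)^2/q + (p-q)^2/(1-q).
p = 0.75, q = 0.85, p-q = -0.1.
(p-q)^2 = 0.01.
term1 = 0.01/0.85 = 0.011765.
term2 = 0.01/0.15 = 0.066667.
chi^2 = 0.011765 + 0.066667 = 0.0784

0.0784


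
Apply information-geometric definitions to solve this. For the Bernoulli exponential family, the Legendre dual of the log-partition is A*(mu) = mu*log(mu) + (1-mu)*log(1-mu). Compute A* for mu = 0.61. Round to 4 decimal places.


Legendre transform for Bernoulli:
A*(mu) = mu*log(mu) + (1-mu)*log(1-mu).
mu = 0.61, 1-mu = 0.39.
mu*log(mu) = 0.61*log(0.61) = -0.301521.
(1-mu)*log(1-mu) = 0.39*log(0.39) = -0.367227.
A* = -0.301521 + -0.367227 = -0.6687

-0.6687


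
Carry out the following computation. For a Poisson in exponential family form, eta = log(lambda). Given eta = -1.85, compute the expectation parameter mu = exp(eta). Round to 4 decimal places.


Expectation parameter for Poisson exponential family:
mu = exp(eta).
eta = -1.85.
mu = exp(-1.85) = 0.1572

0.1572


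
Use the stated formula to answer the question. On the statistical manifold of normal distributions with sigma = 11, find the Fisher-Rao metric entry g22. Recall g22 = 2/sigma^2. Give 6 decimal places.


For the 2-parameter normal family, the Fisher metric has:
  g11 = 1/sigma^2, g22 = 2/sigma^2.
sigma = 11, sigma^2 = 121.
g22 = 0.016529

0.016529


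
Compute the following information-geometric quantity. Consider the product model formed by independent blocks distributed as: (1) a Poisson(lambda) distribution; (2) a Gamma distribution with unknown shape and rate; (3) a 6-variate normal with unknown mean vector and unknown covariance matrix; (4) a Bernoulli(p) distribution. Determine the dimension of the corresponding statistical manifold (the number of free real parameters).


The dimension of a statistical manifold equals the number of free
(independent) real parameters of the model. For a product of independent
blocks the parameter counts add.
- Poisson (lambda): 1.
- Gamma (shape, rate): 2.
- 6-variate normal: 6 (mean) + 6*7/2 = 21 (symmetric covariance) = 27.
- Bernoulli (p): 1.
Total = 1 + 2 + 27 + 1 = 31.
Dimension = 31

31


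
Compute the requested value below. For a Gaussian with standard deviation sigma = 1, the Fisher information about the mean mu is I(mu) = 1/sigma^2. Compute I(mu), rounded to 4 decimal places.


The Fisher information for the mean of a normal distribution is I(mu) = 1/sigma^2.
sigma = 1, so sigma^2 = 1.
I(mu) = 1/1 = 1.0000

1.0000


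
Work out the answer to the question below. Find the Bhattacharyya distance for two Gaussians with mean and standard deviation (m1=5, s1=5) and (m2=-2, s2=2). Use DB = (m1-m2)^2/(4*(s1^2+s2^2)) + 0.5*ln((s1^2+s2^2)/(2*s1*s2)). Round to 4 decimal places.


Bhattacharyya distance between two Gaussians:
DB = (m1-m2)^2/(4*(s1^2+s2^2)) + (1/2)*ln((s1^2+s2^2)/(2*s1*s2)).
(m1-m2)^2 = (7)^2 = 49.
s1^2+s2^2 = 25 + 4 = 29.
term1 = 49/116 = 0.422414.
term2 = 0.5*ln(29/20.0) = 0.185782.
DB = 0.422414 + 0.185782 = 0.6082

0.6082


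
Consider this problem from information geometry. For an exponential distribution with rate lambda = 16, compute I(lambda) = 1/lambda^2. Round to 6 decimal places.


Fisher information for exponential: I(lambda) = 1/lambda^2.
lambda = 16, lambda^2 = 256.
I = 1/256 = 0.003906

0.003906


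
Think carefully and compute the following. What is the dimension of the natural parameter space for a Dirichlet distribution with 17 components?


Exponential family dimension calculation:
Dirichlet with 17 components has 17 natural parameters.

17


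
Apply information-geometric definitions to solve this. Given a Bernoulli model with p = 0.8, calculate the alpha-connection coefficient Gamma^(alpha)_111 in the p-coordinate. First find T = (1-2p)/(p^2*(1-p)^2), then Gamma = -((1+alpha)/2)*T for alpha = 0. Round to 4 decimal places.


Skewness (Amari-Chentsov) tensor: T = (1-2p)/(p^2*(1-p)^2).
p = 0.8, 1-2p = -0.6, p^2 = 0.64, (1-p)^2 = 0.04.
T = -0.6/(0.64 * 0.04) = -23.4375.
In the p-coordinate, Gamma^(alpha) = Gamma^(0) - (alpha/2)*T with Gamma^(0) = (1/2)*g'(p) = -T/2,
so Gamma^(alpha) = -((1+alpha)/2)*T.
alpha = 0, -(1+alpha)/2 = -0.5.
Gamma = -0.5 * -23.4375 = 11.7188

11.7188


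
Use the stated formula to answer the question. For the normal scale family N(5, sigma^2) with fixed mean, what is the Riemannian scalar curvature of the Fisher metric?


This family has a single free parameter, so its statistical manifold
is 1-dimensional. The Riemann curvature tensor of any 1-dimensional
Riemannian manifold vanishes identically, so R = 0.

0


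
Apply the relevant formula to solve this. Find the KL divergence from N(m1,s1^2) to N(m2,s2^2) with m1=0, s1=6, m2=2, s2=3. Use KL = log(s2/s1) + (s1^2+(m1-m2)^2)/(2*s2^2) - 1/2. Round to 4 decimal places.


KL divergence between normal distributions:
KL = log(s2/s1) + (s1^2 + (m1-m2)^2)/(2*s2^2) - 1/2.
log(3/6) = -0.693147.
(6^2 + (0-2)^2)/(2*3^2) = (36 + 4)/18 = 2.222222.
KL = -0.693147 + 2.222222 - 0.5 = 1.0291

1.0291


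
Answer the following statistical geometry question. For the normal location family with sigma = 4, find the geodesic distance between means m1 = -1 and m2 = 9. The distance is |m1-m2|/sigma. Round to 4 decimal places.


On the fixed-variance normal subfamily, geodesic distance = |m1-m2|/sigma.
|-1 - 9| = 10.
sigma = 4.
d = 10/4 = 2.5000

2.5000


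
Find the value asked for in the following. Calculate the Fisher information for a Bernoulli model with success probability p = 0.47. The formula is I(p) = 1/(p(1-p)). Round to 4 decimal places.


For Bernoulli(p), Fisher information is I(p) = 1/(p*(1-p)).
p = 0.47, 1-p = 0.53.
p*(1-p) = 0.2491.
I(p) = 1/0.2491 = 4.0145

4.0145


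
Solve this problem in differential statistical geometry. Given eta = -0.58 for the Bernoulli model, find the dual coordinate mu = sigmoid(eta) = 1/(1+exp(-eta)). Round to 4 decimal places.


Dual coordinate (expectation parameter) for Bernoulli:
mu = 1/(1+exp(-eta)).
eta = -0.58.
exp(-eta) = exp(0.58) = 1.786038.
mu = 1/(1+1.786038) = 0.3589

0.3589


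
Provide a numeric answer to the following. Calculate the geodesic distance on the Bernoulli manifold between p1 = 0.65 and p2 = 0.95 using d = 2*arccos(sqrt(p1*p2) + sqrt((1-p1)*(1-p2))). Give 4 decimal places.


Geodesic distance on Bernoulli manifold:
d(p1,p2) = 2*arccos(sqrt(p1*p2) + sqrt((1-p1)*(1-p2))).
sqrt(p1*p2) = sqrt(0.65*0.95) = 0.785812.
sqrt((1-p1)*(1-p2)) = sqrt(0.35*0.05) = 0.132288.
arg = 0.785812 + 0.132288 = 0.918099.
d = 2*arccos(0.918099) = 0.8151

0.8151
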